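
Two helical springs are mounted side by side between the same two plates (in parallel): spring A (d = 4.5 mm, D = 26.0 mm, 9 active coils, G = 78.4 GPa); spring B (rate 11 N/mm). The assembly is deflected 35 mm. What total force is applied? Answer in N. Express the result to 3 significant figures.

k_A = Gd⁴/(8D³N_a) = (78.4×10³)(4.5⁴)/(8·26.0³·9) = 25.405 N/mm
Parallel: k_eq = 25.405 + 11 = 36.405 N/mm
F = k_eq·δ = 36.405·35 = 1274.2 N

1270 N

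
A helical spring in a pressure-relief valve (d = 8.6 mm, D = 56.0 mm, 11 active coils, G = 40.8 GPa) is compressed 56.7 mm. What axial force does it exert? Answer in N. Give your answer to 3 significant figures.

k = Gd⁴/(8D³N_a) = (40.8×10³)(8.6⁴)/(8·56.0³·11) = 14.441 N/mm
F = k·δ = 14.441 × 56.7 = 818.82 N

819 N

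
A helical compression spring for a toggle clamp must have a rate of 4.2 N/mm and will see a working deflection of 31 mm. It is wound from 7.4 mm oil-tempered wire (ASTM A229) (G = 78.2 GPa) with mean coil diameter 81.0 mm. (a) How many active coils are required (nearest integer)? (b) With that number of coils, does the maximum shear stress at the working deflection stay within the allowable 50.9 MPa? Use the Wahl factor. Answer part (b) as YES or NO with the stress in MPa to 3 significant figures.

(a) 13 coils; (b) NO, τ_max = 75.8 MPa

N_a = Gd⁴/(8D³k) = (78.2×10³)(7.4⁴)/(8·81.0³·4.2) = 13.13 → N_a = 13
Actual rate k = Gd⁴/(8D³·13) = 4.2427 N/mm
Working load F = kδ = 4.2427·31 = 131.52 N
C = 81.0/7.4 = 10.9459; K_W = (4C−1)/(4C−4)+0.615/C = 1.1316
τ_max = K_W·8FD/(πd³) = 1.1316·66.948 = 75.758 MPa
τ_max > 50.9 MPa → exceeds allowable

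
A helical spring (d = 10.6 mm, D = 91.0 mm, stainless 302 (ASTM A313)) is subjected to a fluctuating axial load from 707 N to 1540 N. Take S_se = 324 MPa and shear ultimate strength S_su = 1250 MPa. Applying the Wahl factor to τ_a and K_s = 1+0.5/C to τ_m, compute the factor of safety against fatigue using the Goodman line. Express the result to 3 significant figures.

C = D/d = 91.0/10.6 = 8.5849; K_W = (4C−1)/(4C−4)+0.615/C = 1.1705; K_s = 1+0.5/C = 1.0582
F_a = (F_max−F_min)/2 = 416.5 N; F_m = (F_max+F_min)/2 = 1123.5 N
τ_a = K_W·8F_aD/(πd³) = 1.1705 × 81.036 = 94.854 MPa
τ_m = K_s·8F_mD/(πd³) = 1.0582 × 218.59 = 231.32 MPa
Goodman: 1/n_f = τ_a/S_se + τ_m/S_su = 94.854/324 + 231.32/1250 = 0.29276 + 0.18506 = 0.47782
n_f = 1/0.47782 = 2.093

2.09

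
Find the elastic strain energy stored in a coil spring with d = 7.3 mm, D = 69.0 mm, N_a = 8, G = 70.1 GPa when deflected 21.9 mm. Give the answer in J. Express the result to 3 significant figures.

2.27 J

k = Gd⁴/(8D³N_a) = (70.1×10³)(7.3⁴)/(8·69.0³·8) = 9.4685 N/mm
U = ½kδ² = 0.5 × 9.4685 × 21.9² = 2270.6 N·mm = 2.2706 J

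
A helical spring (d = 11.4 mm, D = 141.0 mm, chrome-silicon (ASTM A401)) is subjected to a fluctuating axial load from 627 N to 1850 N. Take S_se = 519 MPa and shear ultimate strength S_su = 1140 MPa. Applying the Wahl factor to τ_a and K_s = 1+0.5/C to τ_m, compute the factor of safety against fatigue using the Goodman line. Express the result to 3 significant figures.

C = D/d = 141.0/11.4 = 12.3684; K_W = (4C−1)/(4C−4)+0.615/C = 1.1157; K_s = 1+0.5/C = 1.0404
F_a = (F_max−F_min)/2 = 611.5 N; F_m = (F_max+F_min)/2 = 1238.5 N
τ_a = K_W·8F_aD/(πd³) = 1.1157 × 148.2 = 165.34 MPa
τ_m = K_s·8F_mD/(πd³) = 1.0404 × 300.15 = 312.29 MPa
Goodman: 1/n_f = τ_a/S_se + τ_m/S_su = 165.34/519 + 312.29/1140 = 0.31858 + 0.27393 = 0.59252
n_f = 1/0.59252 = 1.688

1.69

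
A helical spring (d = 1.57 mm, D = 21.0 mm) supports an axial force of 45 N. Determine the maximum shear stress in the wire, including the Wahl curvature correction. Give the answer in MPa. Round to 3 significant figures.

688 MPa

Spring index C = D/d = 21.0/1.57 = 13.3758
K_W = (4C−1)/(4C−4) + 0.615/C = 52.503/49.503 + 0.0460 = 1.1066
τ₀ = 8FD/(πd³) = 8·45·21.0/(π·1.57³) = 7560/12.158 = 621.83 MPa
τ_max = K·τ₀ = 1.1066 × 621.83 = 688.11 MPa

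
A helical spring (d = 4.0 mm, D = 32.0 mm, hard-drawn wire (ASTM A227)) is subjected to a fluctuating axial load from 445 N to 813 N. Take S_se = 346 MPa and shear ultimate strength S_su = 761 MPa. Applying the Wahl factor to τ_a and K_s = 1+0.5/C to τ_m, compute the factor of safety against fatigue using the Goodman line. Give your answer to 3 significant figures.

C = D/d = 32.0/4.0 = 8.0000; K_W = (4C−1)/(4C−4)+0.615/C = 1.1840; K_s = 1+0.5/C = 1.0625
F_a = (F_max−F_min)/2 = 184 N; F_m = (F_max+F_min)/2 = 629 N
τ_a = K_W·8F_aD/(πd³) = 1.1840 × 234.28 = 277.39 MPa
τ_m = K_s·8F_mD/(πd³) = 1.0625 × 800.87 = 850.92 MPa
Goodman: 1/n_f = τ_a/S_se + τ_m/S_su = 277.39/346 + 850.92/761 = 0.80170 + 1.11816 = 1.9199
n_f = 1/1.9199 = 0.5209

0.521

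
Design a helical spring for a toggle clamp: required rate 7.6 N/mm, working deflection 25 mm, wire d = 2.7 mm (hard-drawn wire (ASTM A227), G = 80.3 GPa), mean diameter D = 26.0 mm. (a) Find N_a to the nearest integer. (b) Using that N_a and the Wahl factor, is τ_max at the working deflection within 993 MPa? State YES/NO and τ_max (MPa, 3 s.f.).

N_a = Gd⁴/(8D³k) = (80.3×10³)(2.7⁴)/(8·26.0³·7.6) = 3.993 → N_a = 4
Actual rate k = Gd⁴/(8D³·4) = 7.5875 N/mm
Working load F = kδ = 7.5875·25 = 189.69 N
C = 26.0/2.7 = 9.6296; K_W = (4C−1)/(4C−4)+0.615/C = 1.1508
τ_max = K_W·8FD/(πd³) = 1.1508·638.06 = 734.27 MPa
τ_max ≤ 993 MPa → acceptable

(a) 4 coils; (b) YES, τ_max = 734 MPa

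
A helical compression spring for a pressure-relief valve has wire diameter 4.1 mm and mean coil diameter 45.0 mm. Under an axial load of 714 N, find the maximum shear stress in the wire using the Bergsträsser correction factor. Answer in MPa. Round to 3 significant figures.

Spring index C = D/d = 45.0/4.1 = 10.9756
K_B = (4C+2)/(4C−3) = 45.902/40.902 = 1.1222
τ₀ = 8FD/(πd³) = 8·714·45.0/(π·4.1³) = 257040/216.52 = 1187.1 MPa
τ_max = K·τ₀ = 1.1222 × 1187.1 = 1332.3 MPa

1330 MPa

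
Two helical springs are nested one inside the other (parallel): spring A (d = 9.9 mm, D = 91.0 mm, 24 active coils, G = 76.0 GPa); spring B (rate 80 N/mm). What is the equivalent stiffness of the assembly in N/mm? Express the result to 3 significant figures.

k_A = Gd⁴/(8D³N_a) = (76.0×10³)(9.9⁴)/(8·91.0³·24) = 5.0458 N/mm
Parallel: k_eq = 5.0458 + 80 = 85.046 N/mm

85.0 N/mm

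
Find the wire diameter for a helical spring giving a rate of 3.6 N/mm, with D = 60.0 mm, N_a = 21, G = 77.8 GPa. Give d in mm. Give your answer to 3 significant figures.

d = (8D³N_a·k / G)^(1/4) = (8·60.0³·21·3.6 / (77.8×10³))^0.25
  = (1679.1)^0.25 = 6.4013 mm

6.40 mm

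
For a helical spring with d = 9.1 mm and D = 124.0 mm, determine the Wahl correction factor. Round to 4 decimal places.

1.1045

C = D/d = 124.0/9.1 = 13.6264
K_W = (4C−1)/(4C−4) + 0.615/C = 53.505/50.505 + 0.0451 = 1.1045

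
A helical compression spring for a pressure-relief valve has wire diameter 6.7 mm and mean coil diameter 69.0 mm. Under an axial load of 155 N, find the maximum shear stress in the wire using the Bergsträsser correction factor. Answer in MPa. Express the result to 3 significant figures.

Spring index C = D/d = 69.0/6.7 = 10.2985
K_B = (4C+2)/(4C−3) = 43.194/38.194 = 1.1309
τ₀ = 8FD/(πd³) = 8·155·69.0/(π·6.7³) = 85560/944.87 = 90.552 MPa
τ_max = K·τ₀ = 1.1309 × 90.552 = 102.41 MPa

102 MPa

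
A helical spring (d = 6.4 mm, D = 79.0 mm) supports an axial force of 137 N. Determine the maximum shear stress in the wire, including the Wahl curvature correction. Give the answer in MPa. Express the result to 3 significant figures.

117 MPa

Spring index C = D/d = 79.0/6.4 = 12.3438
K_W = (4C−1)/(4C−4) + 0.615/C = 48.375/45.375 + 0.0498 = 1.1159
τ₀ = 8FD/(πd³) = 8·137·79.0/(π·6.4³) = 86584/823.55 = 105.14 MPa
τ_max = K·τ₀ = 1.1159 × 105.14 = 117.32 MPa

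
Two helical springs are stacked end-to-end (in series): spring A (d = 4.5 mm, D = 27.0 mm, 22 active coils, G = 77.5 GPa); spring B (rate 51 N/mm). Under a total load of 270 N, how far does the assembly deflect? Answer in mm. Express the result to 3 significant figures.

34.7 mm

k_A = Gd⁴/(8D³N_a) = (77.5×10³)(4.5⁴)/(8·27.0³·22) = 9.1738 N/mm
Series: 1/k_eq = 1/9.1738 + 1/51 = 0.12861; k_eq = 7.7752 N/mm
δ = F/k_eq = 270/7.7752 = 34.726 mm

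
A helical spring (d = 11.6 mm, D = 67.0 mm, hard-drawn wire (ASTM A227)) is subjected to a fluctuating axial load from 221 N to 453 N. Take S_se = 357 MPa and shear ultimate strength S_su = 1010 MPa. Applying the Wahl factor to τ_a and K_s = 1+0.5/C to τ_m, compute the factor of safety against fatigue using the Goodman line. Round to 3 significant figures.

11.8

C = D/d = 67.0/11.6 = 5.7759; K_W = (4C−1)/(4C−4)+0.615/C = 1.2635; K_s = 1+0.5/C = 1.0866
F_a = (F_max−F_min)/2 = 116 N; F_m = (F_max+F_min)/2 = 337 N
τ_a = K_W·8F_aD/(πd³) = 1.2635 × 12.679 = 16.021 MPa
τ_m = K_s·8F_mD/(πd³) = 1.0866 × 36.836 = 40.025 MPa
Goodman: 1/n_f = τ_a/S_se + τ_m/S_su = 16.021/357 + 40.025/1010 = 0.04488 + 0.03963 = 0.084504
n_f = 1/0.084504 = 11.83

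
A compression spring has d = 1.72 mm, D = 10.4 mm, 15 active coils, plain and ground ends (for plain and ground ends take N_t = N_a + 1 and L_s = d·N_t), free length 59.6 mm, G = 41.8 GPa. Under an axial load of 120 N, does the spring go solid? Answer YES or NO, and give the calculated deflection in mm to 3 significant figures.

k = Gd⁴/(8D³N_a) = (41.8×10³)(1.72⁴)/(8·10.4³·15) = 2.7102 N/mm
N_t = 16; L_s = 1.72·16 = 27.52 mm; δ_solid = L₀ − L_s = 59.6 − 27.52 = 32.08 mm
δ = F/k = 120/2.7102 = 44.276 mm
δ ≥ δ_solid → spring goes solid

YES, δ = 44.3 mm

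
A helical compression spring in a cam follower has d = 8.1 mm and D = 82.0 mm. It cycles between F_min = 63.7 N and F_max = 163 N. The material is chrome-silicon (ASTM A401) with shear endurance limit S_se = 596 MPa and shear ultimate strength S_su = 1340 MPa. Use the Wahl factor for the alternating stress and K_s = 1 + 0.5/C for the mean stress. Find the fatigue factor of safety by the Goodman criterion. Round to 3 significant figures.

13.8

C = D/d = 82.0/8.1 = 10.1235; K_W = (4C−1)/(4C−4)+0.615/C = 1.1430; K_s = 1+0.5/C = 1.0494
F_a = (F_max−F_min)/2 = 49.65 N; F_m = (F_max+F_min)/2 = 113.35 N
τ_a = K_W·8F_aD/(πd³) = 1.1430 × 19.508 = 22.297 MPa
τ_m = K_s·8F_mD/(πd³) = 1.0494 × 44.537 = 46.737 MPa
Goodman: 1/n_f = τ_a/S_se + τ_m/S_su = 22.297/596 + 46.737/1340 = 0.03741 + 0.03488 = 0.072289
n_f = 1/0.072289 = 13.83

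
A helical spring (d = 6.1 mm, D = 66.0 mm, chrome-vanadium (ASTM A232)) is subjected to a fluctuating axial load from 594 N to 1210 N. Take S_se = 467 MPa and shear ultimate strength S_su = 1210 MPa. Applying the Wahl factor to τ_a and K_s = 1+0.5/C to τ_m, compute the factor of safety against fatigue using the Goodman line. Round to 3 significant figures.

0.884

C = D/d = 66.0/6.1 = 10.8197; K_W = (4C−1)/(4C−4)+0.615/C = 1.1332; K_s = 1+0.5/C = 1.0462
F_a = (F_max−F_min)/2 = 308 N; F_m = (F_max+F_min)/2 = 902 N
τ_a = K_W·8F_aD/(πd³) = 1.1332 × 228.06 = 258.44 MPa
τ_m = K_s·8F_mD/(πd³) = 1.0462 × 667.88 = 698.75 MPa
Goodman: 1/n_f = τ_a/S_se + τ_m/S_su = 258.44/467 + 698.75/1210 = 0.55340 + 0.57748 = 1.1309
n_f = 1/1.1309 = 0.8843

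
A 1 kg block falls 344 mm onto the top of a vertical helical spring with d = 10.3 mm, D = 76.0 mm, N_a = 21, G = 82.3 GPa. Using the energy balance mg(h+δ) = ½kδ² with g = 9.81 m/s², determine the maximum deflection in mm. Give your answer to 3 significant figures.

24.0 mm

k = Gd⁴/(8D³N_a) = (82.3×10³)(10.3⁴)/(8·76.0³·21) = 12.56 N/mm
W = mg = 1 × 9.81 = 9.81 N
½kδ² − Wδ − Wh = 0 → δ = (W + √(W² + 2kWh))/k
δ = (9.81 + √(96.236 + 84772.7))/12.56 = (9.81 + 291.32)/12.56 = 23.975 mm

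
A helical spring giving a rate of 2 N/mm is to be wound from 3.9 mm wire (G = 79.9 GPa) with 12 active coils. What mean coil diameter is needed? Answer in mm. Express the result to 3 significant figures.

45.8 mm

D = (Gd⁴/(8N_a·k))^(1/3) = (79.9×10³·3.9⁴/(8·12·2))^(1/3)
  = (96272.9)^(1/3) = 45.8319 mm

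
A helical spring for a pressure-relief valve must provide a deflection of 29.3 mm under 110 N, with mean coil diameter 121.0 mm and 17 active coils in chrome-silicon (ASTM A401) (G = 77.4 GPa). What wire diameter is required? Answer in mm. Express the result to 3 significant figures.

10.4 mm

Required rate k = F/δ = 110/29.3 = 3.7543 N/mm
d = (8D³N_a·k / G)^(1/4) = (8·121.0³·17·3.7543 / (77.4×10³))^0.25
  = (11686)^0.25 = 10.3973 mm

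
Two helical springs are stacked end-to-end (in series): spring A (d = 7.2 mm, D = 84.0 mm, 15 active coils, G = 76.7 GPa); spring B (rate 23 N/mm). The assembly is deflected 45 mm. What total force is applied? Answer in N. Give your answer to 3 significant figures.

116 N

k_A = Gd⁴/(8D³N_a) = (76.7×10³)(7.2⁴)/(8·84.0³·15) = 2.8981 N/mm
Series: 1/k_eq = 1/2.8981 + 1/23 = 0.38854; k_eq = 2.5738 N/mm
F = k_eq·δ = 2.5738·45 = 115.82 N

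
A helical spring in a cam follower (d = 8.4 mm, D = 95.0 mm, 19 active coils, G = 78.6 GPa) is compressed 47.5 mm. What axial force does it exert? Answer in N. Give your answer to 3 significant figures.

k = Gd⁴/(8D³N_a) = (78.6×10³)(8.4⁴)/(8·95.0³·19) = 3.0028 N/mm
F = k·δ = 3.0028 × 47.5 = 142.63 N

143 N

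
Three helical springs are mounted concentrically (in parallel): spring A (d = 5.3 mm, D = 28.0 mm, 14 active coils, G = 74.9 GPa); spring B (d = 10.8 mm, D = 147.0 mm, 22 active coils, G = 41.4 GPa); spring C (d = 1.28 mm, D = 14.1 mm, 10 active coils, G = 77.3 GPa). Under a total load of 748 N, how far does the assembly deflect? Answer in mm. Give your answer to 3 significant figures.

k_A = Gd⁴/(8D³N_a) = (74.9×10³)(5.3⁴)/(8·28.0³·14) = 24.038 N/mm
k_B = Gd⁴/(8D³N_a) = (41.4×10³)(10.8⁴)/(8·147.0³·22) = 1.0075 N/mm
k_C = Gd⁴/(8D³N_a) = (77.3×10³)(1.28⁴)/(8·14.1³·10) = 0.92528 N/mm
Parallel: k_eq = 24.038 + 1.0075 + 0.92528 = 25.97 N/mm
δ = F/k_eq = 748/25.97 = 28.802 mm

28.8 mm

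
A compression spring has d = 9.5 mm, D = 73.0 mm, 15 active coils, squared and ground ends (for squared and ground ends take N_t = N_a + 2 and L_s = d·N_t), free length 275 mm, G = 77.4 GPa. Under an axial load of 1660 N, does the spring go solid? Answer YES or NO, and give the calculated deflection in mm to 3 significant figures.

YES, δ = 123 mm

k = Gd⁴/(8D³N_a) = (77.4×10³)(9.5⁴)/(8·73.0³·15) = 13.505 N/mm
N_t = 17; L_s = 9.5·17 = 161.5 mm; δ_solid = L₀ − L_s = 275 − 161.5 = 113.5 mm
δ = F/k = 1660/13.505 = 122.92 mm
δ ≥ δ_solid → spring goes solid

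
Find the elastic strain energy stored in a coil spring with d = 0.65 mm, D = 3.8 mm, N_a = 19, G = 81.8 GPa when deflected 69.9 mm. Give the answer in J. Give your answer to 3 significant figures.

k = Gd⁴/(8D³N_a) = (81.8×10³)(0.65⁴)/(8·3.8³·19) = 1.7507 N/mm
U = ½kδ² = 0.5 × 1.7507 × 69.9² = 4277 N·mm = 4.277 J

4.28 J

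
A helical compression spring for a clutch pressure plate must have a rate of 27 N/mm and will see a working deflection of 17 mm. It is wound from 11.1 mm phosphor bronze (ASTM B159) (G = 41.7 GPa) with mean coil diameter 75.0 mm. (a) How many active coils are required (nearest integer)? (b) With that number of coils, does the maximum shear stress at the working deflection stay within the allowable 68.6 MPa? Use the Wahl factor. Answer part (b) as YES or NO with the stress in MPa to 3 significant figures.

(a) 7 coils; (b) NO, τ_max = 77.7 MPa

N_a = Gd⁴/(8D³k) = (41.7×10³)(11.1⁴)/(8·75.0³·27) = 6.947 → N_a = 7
Actual rate k = Gd⁴/(8D³·7) = 26.795 N/mm
Working load F = kδ = 26.795·17 = 455.52 N
C = 75.0/11.1 = 6.7568; K_W = (4C−1)/(4C−4)+0.615/C = 1.2213
τ_max = K_W·8FD/(πd³) = 1.2213·63.612 = 77.689 MPa
τ_max > 68.6 MPa → exceeds allowable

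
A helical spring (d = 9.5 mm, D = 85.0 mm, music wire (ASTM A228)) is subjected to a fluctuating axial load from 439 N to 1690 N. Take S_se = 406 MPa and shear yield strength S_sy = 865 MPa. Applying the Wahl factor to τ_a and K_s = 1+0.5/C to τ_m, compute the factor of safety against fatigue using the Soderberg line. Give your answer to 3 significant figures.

C = D/d = 85.0/9.5 = 8.9474; K_W = (4C−1)/(4C−4)+0.615/C = 1.1631; K_s = 1+0.5/C = 1.0559
F_a = (F_max−F_min)/2 = 625.5 N; F_m = (F_max+F_min)/2 = 1064.5 N
τ_a = K_W·8F_aD/(πd³) = 1.1631 × 157.91 = 183.67 MPa
τ_m = K_s·8F_mD/(πd³) = 1.0559 × 268.74 = 283.76 MPa
Soderberg: 1/n_f = τ_a/S_se + τ_m/S_sy = 183.67/406 + 283.76/865 = 0.45239 + 0.32804 = 0.78043
n_f = 1/0.78043 = 1.281

1.28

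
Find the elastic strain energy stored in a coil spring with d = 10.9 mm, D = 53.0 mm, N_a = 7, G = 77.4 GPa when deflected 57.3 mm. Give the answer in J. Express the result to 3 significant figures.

k = Gd⁴/(8D³N_a) = (77.4×10³)(10.9⁴)/(8·53.0³·7) = 131.05 N/mm
U = ½kδ² = 0.5 × 131.05 × 57.3² = 2.1513e+05 N·mm = 215.13 J

215 J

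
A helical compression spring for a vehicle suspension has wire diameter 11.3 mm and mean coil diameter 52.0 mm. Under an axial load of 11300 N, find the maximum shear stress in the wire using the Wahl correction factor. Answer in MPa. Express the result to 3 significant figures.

1390 MPa

Spring index C = D/d = 52.0/11.3 = 4.6018
K_W = (4C−1)/(4C−4) + 0.615/C = 17.407/14.407 + 0.1336 = 1.3419
τ₀ = 8FD/(πd³) = 8·11300·52.0/(π·11.3³) = 4.7008e+06/4533 = 1037 MPa
τ_max = K·τ₀ = 1.3419 × 1037 = 1391.5 MPa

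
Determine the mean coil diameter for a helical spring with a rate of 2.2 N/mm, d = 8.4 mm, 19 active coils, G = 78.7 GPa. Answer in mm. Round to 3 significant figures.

105 mm

D = (Gd⁴/(8N_a·k))^(1/3) = (78.7×10³·8.4⁴/(8·19·2.2))^(1/3)
  = (1.17172e+06)^(1/3) = 105.4246 mm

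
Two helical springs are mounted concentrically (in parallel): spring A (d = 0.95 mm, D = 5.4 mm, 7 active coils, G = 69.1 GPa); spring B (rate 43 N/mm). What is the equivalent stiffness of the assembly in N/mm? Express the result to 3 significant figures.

k_A = Gd⁴/(8D³N_a) = (69.1×10³)(0.95⁴)/(8·5.4³·7) = 6.3827 N/mm
Parallel: k_eq = 6.3827 + 43 = 49.383 N/mm

49.4 N/mm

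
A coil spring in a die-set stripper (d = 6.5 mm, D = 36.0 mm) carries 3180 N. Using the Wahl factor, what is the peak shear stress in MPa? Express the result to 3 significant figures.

Spring index C = D/d = 36.0/6.5 = 5.5385
K_W = (4C−1)/(4C−4) + 0.615/C = 21.154/18.154 + 0.1110 = 1.2763
τ₀ = 8FD/(πd³) = 8·3180·36.0/(π·6.5³) = 915840/862.76 = 1061.5 MPa
τ_max = K·τ₀ = 1.2763 × 1061.5 = 1354.8 MPa

1350 MPa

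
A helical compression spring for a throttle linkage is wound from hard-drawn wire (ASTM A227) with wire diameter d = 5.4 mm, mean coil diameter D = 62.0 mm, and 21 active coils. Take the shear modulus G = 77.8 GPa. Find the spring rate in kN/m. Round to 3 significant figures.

k = Gd⁴/(8D³N_a) = (77.8×10³ × 5.4⁴) / (8 × 62.0³ × 21)
  = 6.61538e+07 / 4.00391e+07 = 1.6522 N/mm

1.65 kN/m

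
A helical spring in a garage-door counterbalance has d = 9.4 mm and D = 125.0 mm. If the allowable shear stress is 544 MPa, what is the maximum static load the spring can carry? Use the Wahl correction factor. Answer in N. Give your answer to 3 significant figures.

1280 N

C = D/d = 125.0/9.4 = 13.2979
K_W = (4C−1)/(4C−4) + 0.615/C = 52.191/49.191 + 0.0462 = 1.1072
τ_max = K·8FD/(πd³) → F_max = τ_allow·πd³/(8DK)
F_max = 544·π·9.4³/(8·125.0·1.1072) = 1.4195e+06/1107.2 = 1282 N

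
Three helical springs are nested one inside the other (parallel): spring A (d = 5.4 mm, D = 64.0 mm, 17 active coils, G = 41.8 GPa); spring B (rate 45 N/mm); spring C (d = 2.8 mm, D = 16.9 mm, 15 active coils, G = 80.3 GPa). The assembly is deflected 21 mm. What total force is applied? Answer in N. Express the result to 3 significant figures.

1140 N

k_A = Gd⁴/(8D³N_a) = (41.8×10³)(5.4⁴)/(8·64.0³·17) = 0.99695 N/mm
k_C = Gd⁴/(8D³N_a) = (80.3×10³)(2.8⁴)/(8·16.9³·15) = 8.5213 N/mm
Parallel: k_eq = 0.99695 + 45 + 8.5213 = 54.518 N/mm
F = k_eq·δ = 54.518·21 = 1144.9 N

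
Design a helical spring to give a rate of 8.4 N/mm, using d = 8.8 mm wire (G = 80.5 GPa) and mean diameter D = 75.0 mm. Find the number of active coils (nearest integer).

17

N_a = Gd⁴/(8D³k) = (80.5×10³ × 8.8⁴)/(8 × 75.0³ × 8.4)
    = 4.82755e+08 / 2.835e+07 = 17.03 → 17 coils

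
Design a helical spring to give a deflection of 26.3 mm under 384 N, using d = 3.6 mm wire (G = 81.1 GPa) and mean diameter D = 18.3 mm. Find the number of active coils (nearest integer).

Required rate k = F/δ = 384/26.3 = 14.601 N/mm
N_a = Gd⁴/(8D³k) = (81.1×10³ × 3.6⁴)/(8 × 18.3³ × 14.601)
    = 1.36217e+07 / 715845 = 19.03 → 19 coils

19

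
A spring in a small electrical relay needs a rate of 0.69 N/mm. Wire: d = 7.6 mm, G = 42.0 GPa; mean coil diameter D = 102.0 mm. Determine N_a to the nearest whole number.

N_a = Gd⁴/(8D³k) = (42.0×10³ × 7.6⁴)/(8 × 102.0³ × 0.69)
    = 1.40121e+08 / 5.85787e+06 = 23.92 → 24 coils

24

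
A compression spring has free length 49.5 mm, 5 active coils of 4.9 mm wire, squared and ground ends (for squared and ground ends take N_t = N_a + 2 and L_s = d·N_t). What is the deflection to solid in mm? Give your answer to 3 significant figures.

N_t = 7; L_s = 4.9·7 = 34.3 mm
δ_solid = L₀ − L_s = 49.5 − 34.3 = 15.2 mm

15.2 mm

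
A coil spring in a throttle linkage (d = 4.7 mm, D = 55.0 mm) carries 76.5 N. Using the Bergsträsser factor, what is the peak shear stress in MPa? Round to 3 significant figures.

Spring index C = D/d = 55.0/4.7 = 11.7021
K_B = (4C+2)/(4C−3) = 48.809/43.809 = 1.1141
τ₀ = 8FD/(πd³) = 8·76.5·55.0/(π·4.7³) = 33660/326.17 = 103.2 MPa
τ_max = K·τ₀ = 1.1141 × 103.2 = 114.98 MPa

115 MPa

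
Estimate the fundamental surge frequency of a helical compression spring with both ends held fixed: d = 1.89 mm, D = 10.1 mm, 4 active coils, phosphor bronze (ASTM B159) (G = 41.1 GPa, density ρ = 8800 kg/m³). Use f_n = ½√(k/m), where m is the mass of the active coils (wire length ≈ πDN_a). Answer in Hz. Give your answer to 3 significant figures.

1130 Hz

k = Gd⁴/(8D³N_a) = (41.1×10³)(1.89⁴)/(8·10.1³·4) = 15.907 N/mm = 15907 N/m
Wire length L = πDN_a = π·10.1·4 = 126.92 mm
m = ρ·(πd²/4)·L = 8800 × 2.8055×10⁻⁶ m² × 0.12692 m = 0.0031335 kg
f_n = ½√(k/m) = 0.5·√(15907/0.0031335) = 0.5·√(5.0763e+06) = 1126.5 Hz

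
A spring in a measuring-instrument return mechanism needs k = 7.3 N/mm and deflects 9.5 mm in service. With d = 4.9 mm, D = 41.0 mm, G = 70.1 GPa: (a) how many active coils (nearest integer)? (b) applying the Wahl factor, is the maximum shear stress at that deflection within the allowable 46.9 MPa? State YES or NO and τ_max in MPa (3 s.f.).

N_a = Gd⁴/(8D³k) = (70.1×10³)(4.9⁴)/(8·41.0³·7.3) = 10.04 → N_a = 10
Actual rate k = Gd⁴/(8D³·10) = 7.3293 N/mm
Working load F = kδ = 7.3293·9.5 = 69.628 N
C = 41.0/4.9 = 8.3673; K_W = (4C−1)/(4C−4)+0.615/C = 1.1753
τ_max = K_W·8FD/(πd³) = 1.1753·61.79 = 72.622 MPa
τ_max > 46.9 MPa → exceeds allowable

(a) 10 coils; (b) NO, τ_max = 72.6 MPa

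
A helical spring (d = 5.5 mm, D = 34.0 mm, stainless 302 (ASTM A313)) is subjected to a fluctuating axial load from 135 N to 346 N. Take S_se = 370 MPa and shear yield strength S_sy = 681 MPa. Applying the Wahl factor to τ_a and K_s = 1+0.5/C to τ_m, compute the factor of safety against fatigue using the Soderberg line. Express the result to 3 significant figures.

C = D/d = 34.0/5.5 = 6.1818; K_W = (4C−1)/(4C−4)+0.615/C = 1.2442; K_s = 1+0.5/C = 1.0809
F_a = (F_max−F_min)/2 = 105.5 N; F_m = (F_max+F_min)/2 = 240.5 N
τ_a = K_W·8F_aD/(πd³) = 1.2442 × 54.901 = 68.31 MPa
τ_m = K_s·8F_mD/(πd³) = 1.0809 × 125.15 = 135.28 MPa
Soderberg: 1/n_f = τ_a/S_se + τ_m/S_sy = 68.31/370 + 135.28/681 = 0.18462 + 0.19864 = 0.38327
n_f = 1/0.38327 = 2.609

2.61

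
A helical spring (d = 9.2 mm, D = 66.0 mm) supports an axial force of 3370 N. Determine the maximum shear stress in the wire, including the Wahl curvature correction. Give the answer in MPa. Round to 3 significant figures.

878 MPa

Spring index C = D/d = 66.0/9.2 = 7.1739
K_W = (4C−1)/(4C−4) + 0.615/C = 27.696/24.696 + 0.0857 = 1.2072
τ₀ = 8FD/(πd³) = 8·3370·66.0/(π·9.2³) = 1.77936e+06/2446.3 = 727.36 MPa
τ_max = K·τ₀ = 1.2072 × 727.36 = 878.08 MPa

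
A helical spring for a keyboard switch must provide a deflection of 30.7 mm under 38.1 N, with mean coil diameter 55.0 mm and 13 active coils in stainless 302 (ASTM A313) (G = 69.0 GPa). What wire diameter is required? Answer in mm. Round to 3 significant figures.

4.20 mm

Required rate k = F/δ = 38.1/30.7 = 1.241 N/mm
d = (8D³N_a·k / G)^(1/4) = (8·55.0³·13·1.241 / (69.0×10³))^0.25
  = (311.21)^0.25 = 4.2001 mm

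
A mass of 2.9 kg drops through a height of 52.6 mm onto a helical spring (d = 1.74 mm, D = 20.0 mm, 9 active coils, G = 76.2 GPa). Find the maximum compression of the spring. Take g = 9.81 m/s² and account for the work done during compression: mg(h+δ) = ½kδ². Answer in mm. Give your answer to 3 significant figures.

k = Gd⁴/(8D³N_a) = (76.2×10³)(1.74⁴)/(8·20.0³·9) = 1.2126 N/mm
W = mg = 2.9 × 9.81 = 28.449 N
½kδ² − Wδ − Wh = 0 → δ = (W + √(W² + 2kWh))/k
δ = (28.449 + √(809.35 + 3629.21))/1.2126 = (28.449 + 66.622)/1.2126 = 78.401 mm

78.4 mm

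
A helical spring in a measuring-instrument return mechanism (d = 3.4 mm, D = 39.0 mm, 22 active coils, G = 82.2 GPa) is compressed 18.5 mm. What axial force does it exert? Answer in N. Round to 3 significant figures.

19.5 N

k = Gd⁴/(8D³N_a) = (82.2×10³)(3.4⁴)/(8·39.0³·22) = 1.0522 N/mm
F = k·δ = 1.0522 × 18.5 = 19.465 N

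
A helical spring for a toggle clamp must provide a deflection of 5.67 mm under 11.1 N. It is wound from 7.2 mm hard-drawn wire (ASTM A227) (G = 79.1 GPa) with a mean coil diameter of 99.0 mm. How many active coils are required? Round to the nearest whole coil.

14

Required rate k = F/δ = 11.1/5.67 = 1.9577 N/mm
N_a = Gd⁴/(8D³k) = (79.1×10³ × 7.2⁴)/(8 × 99.0³ × 1.9577)
    = 2.12572e+08 / 1.51962e+07 = 13.99 → 14 coils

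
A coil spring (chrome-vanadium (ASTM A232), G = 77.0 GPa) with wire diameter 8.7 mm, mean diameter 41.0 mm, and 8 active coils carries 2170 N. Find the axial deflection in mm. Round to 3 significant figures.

k = Gd⁴/(8D³N_a) = (77.0×10³)(8.7⁴)/(8·41.0³·8) = 100.01 N/mm
δ = F/k = 2170 / 100.01 = 21.698 mm

21.7 mm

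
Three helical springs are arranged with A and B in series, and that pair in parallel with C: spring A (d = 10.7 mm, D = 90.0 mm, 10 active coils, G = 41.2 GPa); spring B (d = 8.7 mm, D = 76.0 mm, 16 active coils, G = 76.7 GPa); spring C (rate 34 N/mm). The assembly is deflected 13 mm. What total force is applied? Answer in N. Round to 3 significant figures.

497 N

k_A = Gd⁴/(8D³N_a) = (41.2×10³)(10.7⁴)/(8·90.0³·10) = 9.2601 N/mm
k_B = Gd⁴/(8D³N_a) = (76.7×10³)(8.7⁴)/(8·76.0³·16) = 7.8203 N/mm
Springs A,B series: k_AB = 1/(1/9.2601+1/7.8203) = 4.2397 N/mm; parallel with C: k_eq = 4.2397+34 = 38.24 N/mm
F = k_eq·δ = 38.24·13 = 497.12 N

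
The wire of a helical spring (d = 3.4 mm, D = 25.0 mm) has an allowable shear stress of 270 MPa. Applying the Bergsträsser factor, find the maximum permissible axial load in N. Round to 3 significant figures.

140 N

C = D/d = 25.0/3.4 = 7.3529
K_B = (4C+2)/(4C−3) = 31.412/26.412 = 1.1893
τ_max = K·8FD/(πd³) → F_max = τ_allow·πd³/(8DK)
F_max = 270·π·3.4³/(8·25.0·1.1893) = 33339/237.86 = 140.16 N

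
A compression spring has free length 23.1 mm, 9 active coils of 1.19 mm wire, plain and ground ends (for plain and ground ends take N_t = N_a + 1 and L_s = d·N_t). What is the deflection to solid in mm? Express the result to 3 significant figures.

N_t = 10; L_s = 1.19·10 = 11.9 mm
δ_solid = L₀ − L_s = 23.1 − 11.9 = 11.2 mm

11.2 mm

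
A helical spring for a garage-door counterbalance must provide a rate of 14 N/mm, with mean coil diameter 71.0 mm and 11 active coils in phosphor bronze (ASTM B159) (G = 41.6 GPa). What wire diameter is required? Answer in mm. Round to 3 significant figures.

d = (8D³N_a·k / G)^(1/4) = (8·71.0³·11·14 / (41.6×10³))^0.25
  = (10600)^0.25 = 10.1467 mm

10.1 mm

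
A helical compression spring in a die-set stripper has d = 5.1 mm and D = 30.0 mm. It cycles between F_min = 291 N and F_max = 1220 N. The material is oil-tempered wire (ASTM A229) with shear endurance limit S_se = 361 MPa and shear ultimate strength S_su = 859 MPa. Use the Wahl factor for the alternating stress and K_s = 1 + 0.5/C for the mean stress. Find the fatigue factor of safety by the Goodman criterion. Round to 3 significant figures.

C = D/d = 30.0/5.1 = 5.8824; K_W = (4C−1)/(4C−4)+0.615/C = 1.2582; K_s = 1+0.5/C = 1.0850
F_a = (F_max−F_min)/2 = 464.5 N; F_m = (F_max+F_min)/2 = 755.5 N
τ_a = K_W·8F_aD/(πd³) = 1.2582 × 267.51 = 336.57 MPa
τ_m = K_s·8F_mD/(πd³) = 1.0850 × 435.1 = 472.08 MPa
Goodman: 1/n_f = τ_a/S_se + τ_m/S_su = 336.57/361 + 472.08/859 = 0.93232 + 0.54957 = 1.4819
n_f = 1/1.4819 = 0.6748

0.675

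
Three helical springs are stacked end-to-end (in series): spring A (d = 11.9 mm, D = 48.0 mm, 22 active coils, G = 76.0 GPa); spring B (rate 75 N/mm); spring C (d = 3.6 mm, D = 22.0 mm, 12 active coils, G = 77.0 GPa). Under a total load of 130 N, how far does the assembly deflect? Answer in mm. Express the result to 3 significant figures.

13.7 mm

k_A = Gd⁴/(8D³N_a) = (76.0×10³)(11.9⁴)/(8·48.0³·22) = 78.301 N/mm
k_C = Gd⁴/(8D³N_a) = (77.0×10³)(3.6⁴)/(8·22.0³·12) = 12.652 N/mm
Series: 1/k_eq = 1/78.301 + 1/75 + 1/12.652 = 0.10514; k_eq = 9.5108 N/mm
δ = F/k_eq = 130/9.5108 = 13.669 mm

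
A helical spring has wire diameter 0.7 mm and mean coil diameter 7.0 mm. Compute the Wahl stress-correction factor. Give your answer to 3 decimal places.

C = D/d = 7.0/0.7 = 10.0000
K_W = (4C−1)/(4C−4) + 0.615/C = 39.000/36.000 + 0.0615 = 1.1448

1.145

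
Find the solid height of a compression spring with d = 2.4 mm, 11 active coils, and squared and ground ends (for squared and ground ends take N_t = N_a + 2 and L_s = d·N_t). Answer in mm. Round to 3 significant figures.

31.2 mm

squared and ground ends: N_t = N_a + 2 = 11 + 2 = 13
L_s = d·N_t = 2.4 × 13 = 31.2 mm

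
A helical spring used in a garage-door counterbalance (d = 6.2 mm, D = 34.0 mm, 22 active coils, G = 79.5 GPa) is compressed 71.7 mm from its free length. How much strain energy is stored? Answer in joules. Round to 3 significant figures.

43.7 J

k = Gd⁴/(8D³N_a) = (79.5×10³)(6.2⁴)/(8·34.0³·22) = 16.982 N/mm
U = ½kδ² = 0.5 × 16.982 × 71.7² = 43651 N·mm = 43.651 J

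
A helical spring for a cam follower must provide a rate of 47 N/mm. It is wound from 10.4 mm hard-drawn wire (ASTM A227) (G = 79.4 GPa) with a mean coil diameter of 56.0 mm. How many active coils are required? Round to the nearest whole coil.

N_a = Gd⁴/(8D³k) = (79.4×10³ × 10.4⁴)/(8 × 56.0³ × 47)
    = 9.28868e+08 / 6.60316e+07 = 14.07 → 14 coils

14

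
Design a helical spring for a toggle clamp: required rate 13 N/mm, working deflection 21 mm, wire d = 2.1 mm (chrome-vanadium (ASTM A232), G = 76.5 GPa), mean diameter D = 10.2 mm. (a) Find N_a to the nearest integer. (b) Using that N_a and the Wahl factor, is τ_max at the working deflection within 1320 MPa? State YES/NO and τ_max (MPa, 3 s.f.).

N_a = Gd⁴/(8D³k) = (76.5×10³)(2.1⁴)/(8·10.2³·13) = 13.48 → N_a = 13
Actual rate k = Gd⁴/(8D³·13) = 13.48 N/mm
Working load F = kδ = 13.48·21 = 283.09 N
C = 10.2/2.1 = 4.8571; K_W = (4C−1)/(4C−4)+0.615/C = 1.3211
τ_max = K_W·8FD/(πd³) = 1.3211·793.97 = 1048.9 MPa
τ_max ≤ 1320 MPa → acceptable

(a) 13 coils; (b) YES, τ_max = 1050 MPa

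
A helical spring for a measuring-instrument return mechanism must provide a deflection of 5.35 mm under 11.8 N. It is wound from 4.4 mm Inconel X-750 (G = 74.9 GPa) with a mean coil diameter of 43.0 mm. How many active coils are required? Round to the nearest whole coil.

20

Required rate k = F/δ = 11.8/5.35 = 2.2056 N/mm
N_a = Gd⁴/(8D³k) = (74.9×10³ × 4.4⁴)/(8 × 43.0³ × 2.2056)
    = 2.80732e+07 / 1.40289e+06 = 20.01 → 20 coils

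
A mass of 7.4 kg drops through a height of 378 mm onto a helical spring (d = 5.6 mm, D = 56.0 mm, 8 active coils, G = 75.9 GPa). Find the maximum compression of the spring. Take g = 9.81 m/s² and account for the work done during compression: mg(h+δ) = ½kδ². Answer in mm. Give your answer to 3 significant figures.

k = Gd⁴/(8D³N_a) = (75.9×10³)(5.6⁴)/(8·56.0³·8) = 6.6412 N/mm
W = mg = 7.4 × 9.81 = 72.594 N
½kδ² − Wδ − Wh = 0 → δ = (W + √(W² + 2kWh))/k
δ = (72.594 + √(5269.9 + 364479))/6.6412 = (72.594 + 608.07)/6.6412 = 102.49 mm

102 mm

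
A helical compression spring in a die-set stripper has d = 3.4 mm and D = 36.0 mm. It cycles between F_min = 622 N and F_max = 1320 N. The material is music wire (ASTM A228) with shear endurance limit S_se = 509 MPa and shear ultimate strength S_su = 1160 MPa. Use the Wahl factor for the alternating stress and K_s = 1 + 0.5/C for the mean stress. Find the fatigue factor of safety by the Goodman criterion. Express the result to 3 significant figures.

C = D/d = 36.0/3.4 = 10.5882; K_W = (4C−1)/(4C−4)+0.615/C = 1.1363; K_s = 1+0.5/C = 1.0472
F_a = (F_max−F_min)/2 = 349 N; F_m = (F_max+F_min)/2 = 971 N
τ_a = K_W·8F_aD/(πd³) = 1.1363 × 814.01 = 924.97 MPa
τ_m = K_s·8F_mD/(πd³) = 1.0472 × 2264.8 = 2371.7 MPa
Goodman: 1/n_f = τ_a/S_se + τ_m/S_su = 924.97/509 + 2371.7/1160 = 1.81722 + 2.04459 = 3.8618
n_f = 1/3.8618 = 0.2589

0.259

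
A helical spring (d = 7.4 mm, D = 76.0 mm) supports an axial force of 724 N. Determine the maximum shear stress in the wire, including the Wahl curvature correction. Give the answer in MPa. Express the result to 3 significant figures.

394 MPa

Spring index C = D/d = 76.0/7.4 = 10.2703
K_W = (4C−1)/(4C−4) + 0.615/C = 40.081/37.081 + 0.0599 = 1.1408
τ₀ = 8FD/(πd³) = 8·724·76.0/(π·7.4³) = 440192/1273 = 345.78 MPa
τ_max = K·τ₀ = 1.1408 × 345.78 = 394.46 MPa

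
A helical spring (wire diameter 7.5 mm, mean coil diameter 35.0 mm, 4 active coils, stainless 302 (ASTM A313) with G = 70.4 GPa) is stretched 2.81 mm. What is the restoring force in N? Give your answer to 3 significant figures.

k = Gd⁴/(8D³N_a) = (70.4×10³)(7.5⁴)/(8·35.0³·4) = 162.35 N/mm
F = k·δ = 162.35 × 2.81 = 456.22 N

456 N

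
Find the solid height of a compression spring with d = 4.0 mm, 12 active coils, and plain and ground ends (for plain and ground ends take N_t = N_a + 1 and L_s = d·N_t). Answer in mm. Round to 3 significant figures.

52.0 mm

plain and ground ends: N_t = N_a + 1 = 12 + 1 = 13
L_s = d·N_t = 4.0 × 13 = 52 mm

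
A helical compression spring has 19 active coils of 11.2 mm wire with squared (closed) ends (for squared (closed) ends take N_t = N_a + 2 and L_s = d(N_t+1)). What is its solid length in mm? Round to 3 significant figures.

246 mm

squared (closed) ends: N_t = N_a + 2 = 19 + 2 = 21
L_s = d·(N_t+1) = 11.2 × 22 = 246.4 mm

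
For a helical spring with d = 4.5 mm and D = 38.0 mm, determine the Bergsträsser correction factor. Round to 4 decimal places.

C = D/d = 38.0/4.5 = 8.4444
K_B = (4C+2)/(4C−3) = 35.778/30.778 = 1.1625

1.1625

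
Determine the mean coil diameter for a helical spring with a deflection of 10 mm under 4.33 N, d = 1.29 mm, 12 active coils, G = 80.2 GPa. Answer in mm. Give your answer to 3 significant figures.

17.5 mm

Required rate k = F/δ = 4.33/10 = 0.433 N/mm
D = (Gd⁴/(8N_a·k))^(1/3) = (80.2×10³·1.29⁴/(8·12·0.433))^(1/3)
  = (5342.86)^(1/3) = 17.4820 mm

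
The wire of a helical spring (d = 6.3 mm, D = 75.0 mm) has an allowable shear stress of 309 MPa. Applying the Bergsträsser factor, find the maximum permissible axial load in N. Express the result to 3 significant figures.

364 N

C = D/d = 75.0/6.3 = 11.9048
K_B = (4C+2)/(4C−3) = 49.619/44.619 = 1.1121
τ_max = K·8FD/(πd³) → F_max = τ_allow·πd³/(8DK)
F_max = 309·π·6.3³/(8·75.0·1.1121) = 2.4273e+05/667.24 = 363.79 N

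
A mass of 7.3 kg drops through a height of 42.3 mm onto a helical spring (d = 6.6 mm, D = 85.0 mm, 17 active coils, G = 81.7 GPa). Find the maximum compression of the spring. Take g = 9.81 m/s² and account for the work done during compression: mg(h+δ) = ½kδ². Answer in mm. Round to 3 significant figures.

k = Gd⁴/(8D³N_a) = (81.7×10³)(6.6⁴)/(8·85.0³·17) = 1.8561 N/mm
W = mg = 7.3 × 9.81 = 71.613 N
½kδ² − Wδ − Wh = 0 → δ = (W + √(W² + 2kWh))/k
δ = (71.613 + √(5128.4 + 11245.1))/1.8561 = (71.613 + 127.96)/1.8561 = 107.52 mm

108 mm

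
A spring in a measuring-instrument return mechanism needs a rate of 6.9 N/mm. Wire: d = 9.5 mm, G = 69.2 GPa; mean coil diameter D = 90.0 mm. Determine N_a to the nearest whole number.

14

N_a = Gd⁴/(8D³k) = (69.2×10³ × 9.5⁴)/(8 × 90.0³ × 6.9)
    = 5.63638e+08 / 4.02408e+07 = 14.01 → 14 coils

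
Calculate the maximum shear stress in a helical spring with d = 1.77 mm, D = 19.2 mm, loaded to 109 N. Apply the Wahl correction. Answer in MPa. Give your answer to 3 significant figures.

1090 MPa

Spring index C = D/d = 19.2/1.77 = 10.8475
K_W = (4C−1)/(4C−4) + 0.615/C = 42.390/39.390 + 0.0567 = 1.1329
τ₀ = 8FD/(πd³) = 8·109·19.2/(π·1.77³) = 16742.4/17.421 = 961.05 MPa
τ_max = K·τ₀ = 1.1329 × 961.05 = 1088.7 MPa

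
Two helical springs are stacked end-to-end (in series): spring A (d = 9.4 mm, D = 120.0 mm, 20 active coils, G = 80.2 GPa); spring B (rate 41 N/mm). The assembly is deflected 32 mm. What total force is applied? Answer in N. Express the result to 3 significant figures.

68.7 N

k_A = Gd⁴/(8D³N_a) = (80.2×10³)(9.4⁴)/(8·120.0³·20) = 2.2648 N/mm
Series: 1/k_eq = 1/2.2648 + 1/41 = 0.46594; k_eq = 2.1462 N/mm
F = k_eq·δ = 2.1462·32 = 68.679 N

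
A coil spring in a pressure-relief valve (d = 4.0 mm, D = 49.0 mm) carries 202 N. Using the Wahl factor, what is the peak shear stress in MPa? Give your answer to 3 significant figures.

440 MPa

Spring index C = D/d = 49.0/4.0 = 12.2500
K_W = (4C−1)/(4C−4) + 0.615/C = 48.000/45.000 + 0.0502 = 1.1169
τ₀ = 8FD/(πd³) = 8·202·49.0/(π·4.0³) = 79184/201.06 = 393.83 MPa
τ_max = K·τ₀ = 1.1169 × 393.83 = 439.86 MPa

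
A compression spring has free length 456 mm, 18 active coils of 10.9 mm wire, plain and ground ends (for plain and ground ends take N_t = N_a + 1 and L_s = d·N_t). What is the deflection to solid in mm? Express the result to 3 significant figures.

249 mm

N_t = 19; L_s = 10.9·19 = 207.1 mm
δ_solid = L₀ − L_s = 456 − 207.1 = 248.9 mm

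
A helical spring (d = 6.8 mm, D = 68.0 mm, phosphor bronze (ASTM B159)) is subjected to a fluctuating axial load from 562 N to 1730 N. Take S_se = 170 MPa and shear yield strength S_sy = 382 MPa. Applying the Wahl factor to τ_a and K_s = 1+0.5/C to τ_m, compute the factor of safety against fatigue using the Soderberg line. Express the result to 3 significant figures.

C = D/d = 68.0/6.8 = 10.0000; K_W = (4C−1)/(4C−4)+0.615/C = 1.1448; K_s = 1+0.5/C = 1.0500
F_a = (F_max−F_min)/2 = 584 N; F_m = (F_max+F_min)/2 = 1146 N
τ_a = K_W·8F_aD/(πd³) = 1.1448 × 321.61 = 368.19 MPa
τ_m = K_s·8F_mD/(πd³) = 1.0500 × 631.11 = 662.67 MPa
Soderberg: 1/n_f = τ_a/S_se + τ_m/S_sy = 368.19/170 + 662.67/382 = 2.16585 + 1.73473 = 3.9006
n_f = 1/3.9006 = 0.2564

0.256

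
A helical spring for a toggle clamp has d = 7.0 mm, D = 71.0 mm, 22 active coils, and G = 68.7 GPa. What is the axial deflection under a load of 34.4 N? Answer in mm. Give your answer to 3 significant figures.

k = Gd⁴/(8D³N_a) = (68.7×10³)(7.0⁴)/(8·71.0³·22) = 2.6186 N/mm
δ = F/k = 34.4 / 2.6186 = 13.137 mm

13.1 mm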